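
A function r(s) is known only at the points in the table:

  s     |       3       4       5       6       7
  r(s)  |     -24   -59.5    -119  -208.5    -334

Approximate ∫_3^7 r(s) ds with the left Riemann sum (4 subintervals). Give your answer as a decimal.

Δs = 1.
Sum = 1·[(-24) + (-59.5) + (-119) + (-208.5)] = -411.

-411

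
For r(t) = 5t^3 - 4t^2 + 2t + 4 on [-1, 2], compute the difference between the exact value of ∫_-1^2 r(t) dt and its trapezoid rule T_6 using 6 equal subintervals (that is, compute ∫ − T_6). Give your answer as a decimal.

-0.4375

Exact integral: ∫_-1^2 r(t) dt = 21.75.
T_6 = 22.1875.
Error = 21.75 − 22.1875 = -0.4375.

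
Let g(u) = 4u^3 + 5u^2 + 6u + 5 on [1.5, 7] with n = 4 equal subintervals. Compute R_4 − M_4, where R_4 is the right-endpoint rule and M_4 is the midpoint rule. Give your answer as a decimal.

R_4 = 4344.140625.
M_4 = 3081.203125.
R_4 − M_4 = 1262.9375.

1262.9375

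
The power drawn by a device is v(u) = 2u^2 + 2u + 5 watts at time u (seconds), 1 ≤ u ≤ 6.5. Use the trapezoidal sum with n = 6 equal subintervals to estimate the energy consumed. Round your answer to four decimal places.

252.7072

Δu = (6.5 − 1)/6 = 11/12.
v(1) = 9, v(23/12) = 1165/72, v(17/6) = 481/18, v(3.75) = 40.625, v(14/3) = 521/9, v(67/12) = 5653/72, v(6.5) = 102.5.
T_6 = (Δu/2)·[v(u_0) + 2v(u_1) + ... + 2v(u_{5}) + v(u_6)].
Sum ≈ 252.7072.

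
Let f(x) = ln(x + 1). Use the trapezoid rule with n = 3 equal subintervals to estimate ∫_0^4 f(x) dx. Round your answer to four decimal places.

3.9351

Δx = (4 − 0)/3 = 4/3.
f(0) ≈ 0.0000, f(4/3) ≈ 0.8473, f(8/3) ≈ 1.2993, f(4) ≈ 1.6094.
T_3 = (Δx/2)·[f(x_0) + 2f(x_1) + 2f(x_2) + f(x_3)].
Sum ≈ 3.9351.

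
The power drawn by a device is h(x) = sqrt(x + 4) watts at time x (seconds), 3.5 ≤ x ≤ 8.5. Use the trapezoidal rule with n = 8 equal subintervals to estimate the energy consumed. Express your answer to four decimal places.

Δx = (8.5 − 3.5)/8 = 0.625.
h(3.5) ≈ 2.7386, h(4.125) ≈ 2.8504, h(4.75) ≈ 2.9580, h(5.375) ≈ 3.0619, h(6) ≈ 3.1623, h(6.625) ≈ 3.2596, h(7.25) ≈ 3.3541, h(7.875) ≈ 3.4460, h(8.5) ≈ 3.5355.
T_8 = (Δx/2)·[h(x_0) + 2h(x_1) + ... + 2h(x_{7}) + h(x_8)].
Sum ≈ 15.7684.

15.7684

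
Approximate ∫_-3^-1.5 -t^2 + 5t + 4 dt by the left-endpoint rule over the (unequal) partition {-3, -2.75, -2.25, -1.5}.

Subinterval widths: 0.25, 0.5, 0.75.
Left endpoints: -3, -2.75, -2.25.
f(-3) = -20, f(-2.75) = -17.3125, f(-2.25) = -12.3125.
Sum = Σ Δt_i · f(t_i).
Sum = -22.890625.

-22.890625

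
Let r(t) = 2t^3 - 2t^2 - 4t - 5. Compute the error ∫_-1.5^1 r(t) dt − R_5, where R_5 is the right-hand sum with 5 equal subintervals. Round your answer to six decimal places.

0.052083

Exact integral: ∫_-1.5^1 r(t) dt ≈ -14.94791667.
R_5 = -15.
Error ≈ -14.94791667 − (-15) ≈ 0.052083.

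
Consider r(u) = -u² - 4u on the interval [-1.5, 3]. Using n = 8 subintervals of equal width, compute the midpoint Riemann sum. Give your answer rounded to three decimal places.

Δu = (3 − (-1.5))/8 = 0.5625.
Midpoints: -1.21875, -0.65625, -0.09375, 0.46875, 1.03125, 1.59375, 2.15625, 2.71875.
r(-1.21875) = 3471/1024, r(-0.65625) = 2247/1024, r(-0.09375) = 375/1024, r(0.46875) = -2145/1024, r(1.03125) = -5313/1024, r(1.59375) = -9129/1024, r(2.15625) = -13593/1024, r(2.71875) = -18705/1024.
Sum = Δu · [r(-1.21875) + r(-0.65625) + r(-0.09375) + ...].
Sum ≈ -23.506.

-23.506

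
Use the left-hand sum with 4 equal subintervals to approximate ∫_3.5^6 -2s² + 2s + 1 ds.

-76.2109375

Δs = (6 − 3.5)/4 = 0.625.
Left endpoints: 3.5, 4.125, 4.75, 5.375.
f(3.5) = -16.5, f(4.125) = -24.78125, f(4.75) = -34.625, f(5.375) = -46.03125.
Sum = Δs · [f(3.5) + f(4.125) + f(4.75) + f(5.375)].
Sum = -76.2109375.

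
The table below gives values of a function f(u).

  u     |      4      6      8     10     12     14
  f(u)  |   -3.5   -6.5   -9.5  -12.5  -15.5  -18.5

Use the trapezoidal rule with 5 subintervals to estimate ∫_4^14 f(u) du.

Δu = 2.
T_5 = (2/2)·[(-3.5) + 2·(-6.5) + 2·(-9.5) + 2·(-12.5) + 2·(-15.5) + (-18.5)] = -110.

-110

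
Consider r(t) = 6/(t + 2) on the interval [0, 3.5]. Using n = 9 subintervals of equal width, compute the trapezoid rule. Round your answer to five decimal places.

6.08594

Δt = (3.5 − 0)/9 = 7/18.
r(0) = 3, r(7/18) = 108/43, r(7/9) = 2.16, r(7/6) = 36/19, r(14/9) = 1.6875, r(35/18) = 108/71, r(7/3) = 18/13, r(49/18) = 108/85, r(28/9) = 27/23, r(3.5) = 12/11.
T_9 = (Δt/2)·[r(t_0) + 2r(t_1) + ... + 2r(t_{8}) + r(t_9)].
Sum ≈ 6.08594.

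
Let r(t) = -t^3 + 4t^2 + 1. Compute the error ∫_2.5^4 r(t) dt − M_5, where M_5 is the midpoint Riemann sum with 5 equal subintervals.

-0.0646875

Exact integral: ∫_2.5^4 r(t) dt = 11.765625.
M_5 = 11.8303125.
Error = 11.765625 − 11.8303125 = -0.0646875.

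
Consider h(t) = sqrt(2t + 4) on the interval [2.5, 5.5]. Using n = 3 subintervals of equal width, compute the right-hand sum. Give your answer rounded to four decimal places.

Δt = (5.5 − 2.5)/3 = 1.
Right endpoints: 3.5, 4.5, 5.5.
h(3.5) ≈ 3.3166, h(4.5) ≈ 3.6056, h(5.5) ≈ 3.8730.
Sum = Δt · [h(3.5) + h(4.5) + h(5.5)].
Sum ≈ 10.7952.

10.7952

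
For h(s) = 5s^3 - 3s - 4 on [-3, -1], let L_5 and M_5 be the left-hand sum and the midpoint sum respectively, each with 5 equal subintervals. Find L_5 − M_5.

L_5 = -122.4.
M_5 = -95.2.
L_5 − M_5 = -27.2.

-27.2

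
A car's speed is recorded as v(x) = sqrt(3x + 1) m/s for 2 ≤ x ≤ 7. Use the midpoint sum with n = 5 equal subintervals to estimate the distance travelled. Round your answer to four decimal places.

Δx = (7 − 2)/5 = 1.
Midpoints: 2.5, 3.5, 4.5, 5.5, 6.5.
v(2.5) ≈ 2.9155, v(3.5) ≈ 3.3912, v(4.5) ≈ 3.8079, v(5.5) ≈ 4.1833, v(6.5) ≈ 4.5277.
Sum = Δx · [v(2.5) + v(3.5) + v(4.5) + v(5.5) + v(6.5)].
Sum ≈ 18.8255.

18.8255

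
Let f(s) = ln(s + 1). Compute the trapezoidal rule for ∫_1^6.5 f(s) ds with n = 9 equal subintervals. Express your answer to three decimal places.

Δs = (6.5 − 1)/9 = 11/18.
f(1) ≈ 0.693, f(29/18) ≈ 0.960, f(20/9) ≈ 1.170, f(17/6) ≈ 1.344, f(31/9) ≈ 1.492, f(73/18) ≈ 1.620, f(14/3) ≈ 1.735, f(95/18) ≈ 1.837, f(53/9) ≈ 1.930, f(6.5) ≈ 2.015.
T_9 = (Δs/2)·[f(s_0) + 2f(s_1) + ... + 2f(s_{8}) + f(s_9)].
Sum ≈ 8.214.

8.214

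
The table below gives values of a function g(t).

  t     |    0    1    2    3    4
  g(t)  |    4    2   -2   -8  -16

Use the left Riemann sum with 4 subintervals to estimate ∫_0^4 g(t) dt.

-4

Δt = 1.
Sum = 1·[4 + 2 + (-2) + (-8)] = -4.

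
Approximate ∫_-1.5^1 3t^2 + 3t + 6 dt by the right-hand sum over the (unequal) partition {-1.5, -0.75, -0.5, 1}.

Subinterval widths: 0.75, 0.25, 1.5.
Right endpoints: -0.75, -0.5, 1.
f(-0.75) = 5.4375, f(-0.5) = 5.25, f(1) = 12.
Sum = Σ Δt_i · f(t_i).
Sum = 23.390625.

23.390625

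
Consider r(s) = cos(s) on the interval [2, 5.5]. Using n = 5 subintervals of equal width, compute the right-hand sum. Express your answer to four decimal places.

-1.1547

Δs = (5.5 − 2)/5 = 0.7.
Right endpoints: 2.7, 3.4, 4.1, 4.8, 5.5.
r(2.7) ≈ -0.9041, r(3.4) ≈ -0.9668, r(4.1) ≈ -0.5748, r(4.8) ≈ 0.0875, r(5.5) ≈ 0.7087.
Sum = Δs · [r(2.7) + r(3.4) + r(4.1) + r(4.8) + r(5.5)].
Sum ≈ -1.1547.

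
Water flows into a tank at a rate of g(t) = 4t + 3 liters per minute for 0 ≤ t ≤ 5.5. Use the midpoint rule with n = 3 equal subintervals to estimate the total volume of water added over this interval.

Δt = (5.5 − 0)/3 = 11/6.
Midpoints: 11/12, 2.75, 55/12.
g(11/12) = 20/3, g(2.75) = 14, g(55/12) = 64/3.
Sum = Δt · [g(11/12) + g(2.75) + g(55/12)].
Sum = 77.

77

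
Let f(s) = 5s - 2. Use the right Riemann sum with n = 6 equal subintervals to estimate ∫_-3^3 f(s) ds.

3

Δs = (3 − (-3))/6 = 1.
Right endpoints: -2, -1, 0, 1, 2, 3.
f(-2) = -12, f(-1) = -7, f(0) = -2, f(1) = 3, f(2) = 8, f(3) = 13.
Sum = Δs · [f(-2) + f(-1) + f(0) + ...].
Sum = 3.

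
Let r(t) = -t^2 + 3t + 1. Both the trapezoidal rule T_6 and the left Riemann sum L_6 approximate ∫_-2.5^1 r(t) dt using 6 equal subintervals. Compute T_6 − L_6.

4.59375

T_6 ≈ -10.115162.
L_6 ≈ -14.708912.
T_6 − L_6 = 4.59375.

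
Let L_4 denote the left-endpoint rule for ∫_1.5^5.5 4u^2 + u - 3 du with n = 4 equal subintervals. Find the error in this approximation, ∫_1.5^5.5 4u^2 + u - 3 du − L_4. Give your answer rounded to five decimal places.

55.33333

Exact integral: ∫_1.5^5.5 f(u) du ≈ 219.3333333.
L_4 = 164.
Error ≈ 219.3333333 − 164 ≈ 55.33333.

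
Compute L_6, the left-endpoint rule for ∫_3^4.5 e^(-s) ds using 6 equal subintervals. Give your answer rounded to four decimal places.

Δs = (4.5 − 3)/6 = 0.25.
Left endpoints: 3, 3.25, 3.5, 3.75, 4, 4.25.
f(3) ≈ 0.0498, f(3.25) ≈ 0.0388, f(3.5) ≈ 0.0302, f(3.75) ≈ 0.0235, f(4) ≈ 0.0183, f(4.25) ≈ 0.0143.
Sum = Δs · [f(3) + f(3.25) + f(3.5) + ...].
Sum ≈ 0.0437.

0.0437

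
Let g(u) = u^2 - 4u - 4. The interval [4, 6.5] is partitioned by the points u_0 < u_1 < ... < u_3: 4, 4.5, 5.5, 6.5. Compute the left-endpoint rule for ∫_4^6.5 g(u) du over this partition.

Subinterval widths: 0.5, 1, 1.
Left endpoints: 4, 4.5, 5.5.
g(4) = -4, g(4.5) = -1.75, g(5.5) = 4.25.
Sum = Σ Δu_i · g(u_i).
Sum = 0.5.

0.5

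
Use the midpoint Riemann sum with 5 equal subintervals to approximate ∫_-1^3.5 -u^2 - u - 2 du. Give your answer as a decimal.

Δu = (3.5 − (-1))/5 = 0.9.
Midpoints: -0.55, 0.35, 1.25, 2.15, 3.05.
f(-0.55) = -1.7525, f(0.35) = -2.4725, f(1.25) = -4.8125, f(2.15) = -8.7725, f(3.05) = -14.3525.
Sum = Δu · [f(-0.55) + f(0.35) + f(1.25) + f(2.15) + f(3.05)].
Sum = -28.94625.

-28.94625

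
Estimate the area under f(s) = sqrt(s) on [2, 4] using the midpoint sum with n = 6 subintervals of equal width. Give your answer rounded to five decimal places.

3.44819

Δs = (4 − 2)/6 = 1/3.
Midpoints: 13/6, 2.5, 17/6, 19/6, 3.5, 23/6.
f(13/6) ≈ 1.47196, f(2.5) ≈ 1.58114, f(17/6) ≈ 1.68325, f(19/6) ≈ 1.77951, f(3.5) ≈ 1.87083, f(23/6) ≈ 1.95789.
Sum = Δs · [f(13/6) + f(2.5) + f(17/6) + ...].
Sum ≈ 3.44819.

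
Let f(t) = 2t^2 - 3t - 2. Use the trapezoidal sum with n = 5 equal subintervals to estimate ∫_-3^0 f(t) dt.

Δt = (0 − (-3))/5 = 0.6.
f(-3) = 25, f(-2.4) = 16.72, f(-1.8) = 9.88, f(-1.2) = 4.48, f(-0.6) = 0.52, f(0) = -2.
T_5 = (Δt/2)·[f(t_0) + 2f(t_1) + ... + 2f(t_{4}) + f(t_5)].
Sum = 25.86.

25.86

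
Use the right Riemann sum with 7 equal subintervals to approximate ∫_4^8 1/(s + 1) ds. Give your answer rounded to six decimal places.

0.563141

Δs = (8 − 4)/7 = 4/7.
Right endpoints: 32/7, 36/7, 40/7, 44/7, 48/7, 52/7, 8.
f(32/7) = 7/39, f(36/7) = 7/43, f(40/7) = 7/47, f(44/7) = 7/51, f(48/7) = 7/55, f(52/7) = 7/59, f(8) = 1/9.
Sum = Δs · [f(32/7) + f(36/7) + f(40/7) + ...].
Sum ≈ 0.563141.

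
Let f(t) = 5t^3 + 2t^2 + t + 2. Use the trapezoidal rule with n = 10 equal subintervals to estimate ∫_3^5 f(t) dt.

758.16

Δt = (5 − 3)/10 = 0.2.
f(3) = 158, f(3.2) = 189.52, f(3.4) = 225.04, f(3.6) = 264.8, f(3.8) = 309.04, f(4) = 358, f(4.2) = 411.92, f(4.4) = 471.04, f(4.6) = 535.6, f(4.8) = 605.84, f(5) = 682.
T_10 = (Δt/2)·[f(t_0) + 2f(t_1) + ... + 2f(t_{9}) + f(t_10)].
Sum = 758.16.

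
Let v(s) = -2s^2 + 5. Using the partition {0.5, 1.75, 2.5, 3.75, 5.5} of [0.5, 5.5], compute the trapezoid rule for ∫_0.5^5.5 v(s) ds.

Subinterval widths: 1.25, 0.75, 1.25, 1.75.
v(0.5) = 4.5, v(1.75) = -1.125, v(2.5) = -7.5, v(3.75) = -23.125, v(5.5) = -55.5.
On each subinterval the trapezoid contributes (Δs_i/2)·[v(s_{i-1}) + v(s_i)].
Sum = -89.0625.

-89.0625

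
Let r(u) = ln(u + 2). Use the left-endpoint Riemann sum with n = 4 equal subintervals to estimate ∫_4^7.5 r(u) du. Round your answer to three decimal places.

Δu = (7.5 − 4)/4 = 0.875.
Left endpoints: 4, 4.875, 5.75, 6.625.
r(4) ≈ 1.792, r(4.875) ≈ 1.928, r(5.75) ≈ 2.048, r(6.625) ≈ 2.155.
Sum = Δu · [r(4) + r(4.875) + r(5.75) + r(6.625)].
Sum ≈ 6.932.

6.932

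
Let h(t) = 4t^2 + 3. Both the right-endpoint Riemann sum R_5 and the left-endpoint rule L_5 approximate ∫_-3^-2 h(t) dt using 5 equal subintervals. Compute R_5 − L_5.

R_5 = 26.36.
L_5 = 30.36.
R_5 − L_5 = -4.

-4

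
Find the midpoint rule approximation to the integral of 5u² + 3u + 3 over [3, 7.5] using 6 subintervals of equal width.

741.4453125

Δu = (7.5 − 3)/6 = 0.75.
Midpoints: 3.375, 4.125, 4.875, 5.625, 6.375, 7.125.
f(3.375) = 70.078125, f(4.125) = 100.453125, f(4.875) = 136.453125, f(5.625) = 178.078125, f(6.375) = 225.328125, f(7.125) = 278.203125.
Sum = Δu · [f(3.375) + f(4.125) + f(4.875) + ...].
Sum = 741.4453125.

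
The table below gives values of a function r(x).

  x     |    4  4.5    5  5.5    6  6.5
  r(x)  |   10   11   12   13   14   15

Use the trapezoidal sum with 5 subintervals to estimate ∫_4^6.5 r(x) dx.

Δx = 0.5.
T_5 = (0.5/2)·[10 + 2·11 + 2·12 + 2·13 + 2·14 + 15] = 31.25.

31.25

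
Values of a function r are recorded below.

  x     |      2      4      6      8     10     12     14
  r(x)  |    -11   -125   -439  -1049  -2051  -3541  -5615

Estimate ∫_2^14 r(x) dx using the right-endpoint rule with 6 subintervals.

Δx = 2.
Sum = 2·[(-125) + (-439) + (-1049) + (-2051) + (-3541) + (-5615)] = -25640.

-25640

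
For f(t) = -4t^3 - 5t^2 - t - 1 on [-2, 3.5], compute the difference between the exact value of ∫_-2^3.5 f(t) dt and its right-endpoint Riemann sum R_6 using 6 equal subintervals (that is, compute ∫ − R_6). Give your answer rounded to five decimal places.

Exact integral: ∫_-2^3.5 f(t) dt ≈ -228.4791667.
R_6 ≈ -353.9606481.
Error ≈ -228.4791667 − (-353.9606481) ≈ 125.48148.

125.48148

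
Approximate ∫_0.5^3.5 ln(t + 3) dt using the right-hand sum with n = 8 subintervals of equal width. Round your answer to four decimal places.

Δt = (3.5 − 0.5)/8 = 0.375.
Right endpoints: 0.875, 1.25, 1.625, 2, 2.375, 2.75, 3.125, 3.5.
f(0.875) ≈ 1.3545, f(1.25) ≈ 1.4469, f(1.625) ≈ 1.5315, f(2) ≈ 1.6094, f(2.375) ≈ 1.6818, f(2.75) ≈ 1.7492, f(3.125) ≈ 1.8124, f(3.5) ≈ 1.8718.
Sum = Δt · [f(0.875) + f(1.25) + f(1.625) + ...].
Sum ≈ 4.8966.

4.8966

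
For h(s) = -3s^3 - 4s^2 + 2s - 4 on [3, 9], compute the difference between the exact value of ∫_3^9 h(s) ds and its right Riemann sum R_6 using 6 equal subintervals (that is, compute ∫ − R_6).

1249

Exact integral: ∫_3^9 h(s) ds = -5748.
R_6 = -6997.
Error = -5748 − (-6997) = 1249.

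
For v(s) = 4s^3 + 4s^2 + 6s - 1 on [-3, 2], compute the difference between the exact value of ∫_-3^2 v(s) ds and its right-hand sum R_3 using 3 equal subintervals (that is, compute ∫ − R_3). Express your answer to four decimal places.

-120.3704

Exact integral: ∫_-3^2 v(s) ds ≈ -38.333333.
R_3 ≈ 82.037037.
Error ≈ -38.333333 − 82.037037 ≈ -120.3704.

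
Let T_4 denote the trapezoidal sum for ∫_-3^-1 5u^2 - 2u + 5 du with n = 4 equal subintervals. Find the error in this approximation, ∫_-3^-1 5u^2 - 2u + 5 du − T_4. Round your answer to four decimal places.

-0.4167

Exact integral: ∫_-3^-1 f(u) du ≈ 61.333333.
T_4 = 61.75.
Error ≈ 61.333333 − 61.75 ≈ -0.4167.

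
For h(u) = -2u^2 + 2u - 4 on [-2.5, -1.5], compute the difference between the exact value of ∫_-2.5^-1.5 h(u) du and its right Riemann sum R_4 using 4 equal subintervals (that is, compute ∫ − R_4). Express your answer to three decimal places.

Exact integral: ∫_-2.5^-1.5 h(u) du ≈ -16.16667.
R_4 = -14.9375.
Error ≈ -16.16667 − (-14.9375) ≈ -1.229.

-1.229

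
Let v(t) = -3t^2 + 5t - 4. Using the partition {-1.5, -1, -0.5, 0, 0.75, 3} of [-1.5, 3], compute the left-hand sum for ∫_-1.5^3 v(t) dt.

Subinterval widths: 0.5, 0.5, 0.5, 0.75, 2.25.
Left endpoints: -1.5, -1, -0.5, 0, 0.75.
v(-1.5) = -18.25, v(-1) = -12, v(-0.5) = -7.25, v(0) = -4, v(0.75) = -1.9375.
Sum = Σ Δt_i · v(t_i).
Sum = -26.109375.

-26.109375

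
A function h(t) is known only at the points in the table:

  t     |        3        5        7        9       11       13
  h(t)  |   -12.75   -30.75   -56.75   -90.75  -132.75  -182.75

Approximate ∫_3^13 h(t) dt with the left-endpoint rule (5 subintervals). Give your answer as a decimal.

-647.5

Δt = 2.
Sum = 2·[(-12.75) + (-30.75) + (-56.75) + (-90.75) + (-132.75)] = -647.5.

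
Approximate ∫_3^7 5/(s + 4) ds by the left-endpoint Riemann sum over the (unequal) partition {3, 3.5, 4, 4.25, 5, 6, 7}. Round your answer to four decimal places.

Subinterval widths: 0.5, 0.5, 0.25, 0.75, 1, 1.
Left endpoints: 3, 3.5, 4, 4.25, 5, 6.
f(3) = 5/7, f(3.5) = 2/3, f(4) = 0.625, f(4.25) = 20/33, f(5) = 5/9, f(6) = 0.5.
Sum = Σ Δs_i · f(s_i).
Sum ≈ 2.3568.

2.3568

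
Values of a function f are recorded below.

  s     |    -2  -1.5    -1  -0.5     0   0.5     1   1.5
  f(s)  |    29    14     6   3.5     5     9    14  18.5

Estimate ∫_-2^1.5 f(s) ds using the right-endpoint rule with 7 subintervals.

35

Δs = 0.5.
Sum = 0.5·[14 + 6 + 3.5 + 5 + 9 + 14 + 18.5] = 35.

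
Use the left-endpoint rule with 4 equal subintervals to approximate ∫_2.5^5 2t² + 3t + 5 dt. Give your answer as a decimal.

99.8046875

Δt = (5 − 2.5)/4 = 0.625.
Left endpoints: 2.5, 3.125, 3.75, 4.375.
f(2.5) = 25, f(3.125) = 33.90625, f(3.75) = 44.375, f(4.375) = 56.40625.
Sum = Δt · [f(2.5) + f(3.125) + f(3.75) + f(4.375)].
Sum = 99.8046875.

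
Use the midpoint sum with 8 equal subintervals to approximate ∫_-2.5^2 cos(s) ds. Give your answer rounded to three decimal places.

1.528

Δs = (2 − (-2.5))/8 = 0.5625.
Midpoints: -2.21875, -1.65625, -1.09375, -0.53125, 0.03125, 0.59375, 1.15625, 1.71875.
f(-2.21875) ≈ -0.604, f(-1.65625) ≈ -0.085, f(-1.09375) ≈ 0.459, f(-0.53125) ≈ 0.862, f(0.03125) ≈ 1.000, f(0.59375) ≈ 0.829, f(1.15625) ≈ 0.403, f(1.71875) ≈ -0.147.
Sum = Δs · [f(-2.21875) + f(-1.65625) + f(-1.09375) + ...].
Sum ≈ 1.528.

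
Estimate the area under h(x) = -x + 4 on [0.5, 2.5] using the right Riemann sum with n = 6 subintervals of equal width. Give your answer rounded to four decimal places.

Δx = (2.5 − 0.5)/6 = 1/3.
Right endpoints: 5/6, 7/6, 1.5, 11/6, 13/6, 2.5.
h(5/6) = 19/6, h(7/6) = 17/6, h(1.5) = 2.5, h(11/6) = 13/6, h(13/6) = 11/6, h(2.5) = 1.5.
Sum = Δx · [h(5/6) + h(7/6) + h(1.5) + ...].
Sum ≈ 4.6667.

4.6667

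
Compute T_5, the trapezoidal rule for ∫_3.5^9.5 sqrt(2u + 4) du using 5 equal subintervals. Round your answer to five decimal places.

24.59594

Δu = (9.5 − 3.5)/5 = 1.2.
f(3.5) ≈ 3.31662, f(4.7) ≈ 3.66060, f(5.9) ≈ 3.97492, f(7.1) ≈ 4.26615, f(8.3) ≈ 4.53872, f(9.5) ≈ 4.79583.
T_5 = (Δu/2)·[f(u_0) + 2f(u_1) + ... + 2f(u_{4}) + f(u_5)].
Sum ≈ 24.59594.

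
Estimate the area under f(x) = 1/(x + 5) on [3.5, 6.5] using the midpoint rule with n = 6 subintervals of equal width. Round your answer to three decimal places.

Δx = (6.5 − 3.5)/6 = 0.5.
Midpoints: 3.75, 4.25, 4.75, 5.25, 5.75, 6.25.
f(3.75) = 4/35, f(4.25) = 4/37, f(4.75) = 4/39, f(5.25) = 4/41, f(5.75) = 4/43, f(6.25) = 4/45.
Sum = Δx · [f(3.75) + f(4.25) + f(4.75) + ...].
Sum ≈ 0.302.

0.302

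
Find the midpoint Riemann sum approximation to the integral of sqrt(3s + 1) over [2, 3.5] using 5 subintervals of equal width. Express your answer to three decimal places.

4.551

Δs = (3.5 − 2)/5 = 0.3.
Midpoints: 2.15, 2.45, 2.75, 3.05, 3.35.
f(2.15) ≈ 2.729, f(2.45) ≈ 2.890, f(2.75) ≈ 3.041, f(3.05) ≈ 3.186, f(3.35) ≈ 3.324.
Sum = Δs · [f(2.15) + f(2.45) + f(2.75) + f(3.05) + f(3.35)].
Sum ≈ 4.551.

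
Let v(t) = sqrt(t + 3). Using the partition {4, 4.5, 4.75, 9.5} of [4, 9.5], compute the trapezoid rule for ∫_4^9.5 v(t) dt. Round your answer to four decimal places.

17.0450

Subinterval widths: 0.5, 0.25, 4.75.
v(4) ≈ 2.6458, v(4.5) ≈ 2.7386, v(4.75) ≈ 2.7839, v(9.5) ≈ 3.5355.
On each subinterval the trapezoid contributes (Δt_i/2)·[v(t_{i-1}) + v(t_i)].
Sum ≈ 17.0450.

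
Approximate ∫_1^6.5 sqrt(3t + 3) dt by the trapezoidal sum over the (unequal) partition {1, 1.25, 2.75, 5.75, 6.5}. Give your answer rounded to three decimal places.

Subinterval widths: 0.25, 1.5, 3, 0.75.
f(1) ≈ 2.449, f(1.25) ≈ 2.598, f(2.75) ≈ 3.354, f(5.75) ≈ 4.500, f(6.5) ≈ 4.743.
On each subinterval the trapezoid contributes (Δt_i/2)·[f(t_{i-1}) + f(t_i)].
Sum ≈ 20.343.

20.343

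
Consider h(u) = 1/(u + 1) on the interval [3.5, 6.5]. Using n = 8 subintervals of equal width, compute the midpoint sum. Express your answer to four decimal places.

0.5106

Δu = (6.5 − 3.5)/8 = 0.375.
Midpoints: 3.6875, 4.0625, 4.4375, 4.8125, 5.1875, 5.5625, 5.9375, 6.3125.
h(3.6875) = 16/75, h(4.0625) = 16/81, h(4.4375) = 16/87, h(4.8125) = 16/93, h(5.1875) = 16/99, h(5.5625) = 16/105, h(5.9375) = 16/111, h(6.3125) = 16/117.
Sum = Δu · [h(3.6875) + h(4.0625) + h(4.4375) + ...].
Sum ≈ 0.5106.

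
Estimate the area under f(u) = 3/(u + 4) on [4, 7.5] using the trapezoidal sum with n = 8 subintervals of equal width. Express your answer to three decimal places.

Δu = (7.5 − 4)/8 = 0.4375.
f(4) = 0.375, f(4.4375) = 16/45, f(4.875) = 24/71, f(5.3125) = 48/149, f(5.75) = 4/13, f(6.1875) = 48/163, f(6.625) = 24/85, f(7.0625) = 16/59, f(7.5) = 6/23.
T_8 = (Δu/2)·[f(u_0) + 2f(u_1) + ... + 2f(u_{7}) + f(u_8)].
Sum ≈ 1.089.

1.089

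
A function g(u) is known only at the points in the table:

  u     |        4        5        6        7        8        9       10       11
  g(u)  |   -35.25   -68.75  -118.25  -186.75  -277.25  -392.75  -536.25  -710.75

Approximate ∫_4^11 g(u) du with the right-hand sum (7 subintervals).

-2290.75

Δu = 1.
Sum = 1·[(-68.75) + (-118.25) + (-186.75) + (-277.25) + (-392.75) + (-536.25) + (-710.75)] = -2290.75.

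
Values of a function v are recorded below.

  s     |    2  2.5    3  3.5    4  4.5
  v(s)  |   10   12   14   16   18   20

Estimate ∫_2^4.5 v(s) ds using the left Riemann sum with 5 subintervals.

Δs = 0.5.
Sum = 0.5·[10 + 12 + 14 + 16 + 18] = 35.

35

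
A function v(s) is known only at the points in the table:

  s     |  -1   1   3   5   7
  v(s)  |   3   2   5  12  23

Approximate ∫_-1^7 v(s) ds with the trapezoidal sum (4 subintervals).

Δs = 2.
T_4 = (2/2)·[3 + 2·2 + 2·5 + 2·12 + 23] = 64.

64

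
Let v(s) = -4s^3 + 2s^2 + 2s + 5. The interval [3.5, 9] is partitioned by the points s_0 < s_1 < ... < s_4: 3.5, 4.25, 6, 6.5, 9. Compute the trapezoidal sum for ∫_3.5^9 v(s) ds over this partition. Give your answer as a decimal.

Subinterval widths: 0.75, 1.75, 0.5, 2.5.
v(3.5) = -135, v(4.25) = -257.4375, v(6) = -775, v(6.5) = -996, v(9) = -2731.
On each subinterval the trapezoid contributes (Δs_i/2)·[v(s_{i-1}) + v(s_i)].
Sum = -6152.046875.

-6152.046875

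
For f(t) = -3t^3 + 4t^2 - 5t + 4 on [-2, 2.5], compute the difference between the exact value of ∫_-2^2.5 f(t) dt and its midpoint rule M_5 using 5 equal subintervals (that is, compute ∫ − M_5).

0.5315625

Exact integral: ∫_-2^2.5 f(t) dt = 26.578125.
M_5 = 26.0465625.
Error = 26.578125 − 26.0465625 = 0.5315625.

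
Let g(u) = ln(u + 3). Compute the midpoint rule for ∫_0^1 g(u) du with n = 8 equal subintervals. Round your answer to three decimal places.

1.249

Δu = (1 − 0)/8 = 0.125.
Midpoints: 0.0625, 0.1875, 0.3125, 0.4375, 0.5625, 0.6875, 0.8125, 0.9375.
g(0.0625) ≈ 1.119, g(0.1875) ≈ 1.159, g(0.3125) ≈ 1.198, g(0.4375) ≈ 1.235, g(0.5625) ≈ 1.270, g(0.6875) ≈ 1.305, g(0.8125) ≈ 1.338, g(0.9375) ≈ 1.371.
Sum = Δu · [g(0.0625) + g(0.1875) + g(0.3125) + ...].
Sum ≈ 1.249.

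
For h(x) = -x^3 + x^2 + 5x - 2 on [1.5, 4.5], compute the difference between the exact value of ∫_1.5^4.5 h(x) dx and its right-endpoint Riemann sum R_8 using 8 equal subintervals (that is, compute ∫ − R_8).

Exact integral: ∫_1.5^4.5 h(x) dx = -33.
R_8 = -43.828125.
Error = -33 − (-43.828125) = 10.828125.

10.828125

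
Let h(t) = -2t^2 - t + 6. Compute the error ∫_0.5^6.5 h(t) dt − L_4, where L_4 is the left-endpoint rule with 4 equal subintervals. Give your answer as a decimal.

-63

Exact integral: ∫_0.5^6.5 h(t) dt = -168.
L_4 = -105.
Error = -168 − (-105) = -63.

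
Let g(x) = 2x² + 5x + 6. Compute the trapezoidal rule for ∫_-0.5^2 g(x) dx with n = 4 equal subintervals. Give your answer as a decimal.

Δx = (2 − (-0.5))/4 = 0.625.
g(-0.5) = 4, g(0.125) = 6.65625, g(0.75) = 10.875, g(1.375) = 16.65625, g(2) = 24.
T_4 = (Δx/2)·[g(x_0) + 2g(x_1) + 2g(x_2) + 2g(x_3) + g(x_4)].
Sum = 30.1171875.

30.1171875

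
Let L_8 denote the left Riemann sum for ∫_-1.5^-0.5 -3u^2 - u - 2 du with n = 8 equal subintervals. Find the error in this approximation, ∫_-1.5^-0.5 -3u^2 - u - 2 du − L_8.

Exact integral: ∫_-1.5^-0.5 f(u) du = -4.25.
L_8 = -4.5703125.
Error = -4.25 − (-4.5703125) = 0.3203125.

0.3203125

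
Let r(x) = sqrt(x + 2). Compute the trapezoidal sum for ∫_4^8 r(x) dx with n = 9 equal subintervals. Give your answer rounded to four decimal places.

Δx = (8 − 4)/9 = 4/9.
r(4) ≈ 2.4495, r(40/9) ≈ 2.5386, r(44/9) ≈ 2.6247, r(16/3) ≈ 2.7080, r(52/9) ≈ 2.7889, r(56/9) ≈ 2.8674, r(20/3) ≈ 2.9439, r(64/9) ≈ 3.0185, r(68/9) ≈ 3.0912, r(8) ≈ 3.1623.
T_9 = (Δx/2)·[r(x_0) + 2r(x_1) + ... + 2r(x_{8}) + r(x_9)].
Sum ≈ 11.2831.

11.2831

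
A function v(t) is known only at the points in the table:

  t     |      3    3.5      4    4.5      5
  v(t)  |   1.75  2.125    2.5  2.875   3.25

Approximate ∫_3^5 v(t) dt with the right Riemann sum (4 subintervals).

5.375

Δt = 0.5.
Sum = 0.5·[2.125 + 2.5 + 2.875 + 3.25] = 5.375.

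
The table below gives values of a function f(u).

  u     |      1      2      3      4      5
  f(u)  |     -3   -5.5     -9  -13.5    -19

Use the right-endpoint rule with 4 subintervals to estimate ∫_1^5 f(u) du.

-47

Δu = 1.
Sum = 1·[(-5.5) + (-9) + (-13.5) + (-19)] = -47.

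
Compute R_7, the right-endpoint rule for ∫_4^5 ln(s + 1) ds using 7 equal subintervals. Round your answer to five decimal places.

1.71633

Δs = (5 − 4)/7 = 1/7.
Right endpoints: 29/7, 30/7, 31/7, 32/7, 33/7, 34/7, 5.
f(29/7) ≈ 1.63761, f(30/7) ≈ 1.66501, f(31/7) ≈ 1.69168, f(32/7) ≈ 1.71765, f(33/7) ≈ 1.74297, f(34/7) ≈ 1.76766, f(5) ≈ 1.79176.
Sum = Δs · [f(29/7) + f(30/7) + f(31/7) + ...].
Sum ≈ 1.71633.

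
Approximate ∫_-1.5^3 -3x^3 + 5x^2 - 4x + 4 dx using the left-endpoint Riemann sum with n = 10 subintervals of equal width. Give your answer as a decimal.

14.86546875

Δx = (3 − (-1.5))/10 = 0.45.
Left endpoints: -1.5, -1.05, -0.6, -0.15, 0.3, 0.75, 1.2, 1.65, 2.1, 2.55.
f(-1.5) = 31.375, f(-1.05) = 17.185375, f(-0.6) = 8.848, f(-0.15) = 4.722625, f(0.3) = 3.169, f(0.75) = 2.546875, f(1.2) = 1.216, f(1.65) = -2.463875, f(2.1) = -10.133, f(2.55) = -23.431625.
Sum = Δx · [f(-1.5) + f(-1.05) + f(-0.6) + ...].
Sum = 14.86546875.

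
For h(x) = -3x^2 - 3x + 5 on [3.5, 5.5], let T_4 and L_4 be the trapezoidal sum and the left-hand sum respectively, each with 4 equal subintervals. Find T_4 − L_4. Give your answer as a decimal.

-15

T_4 = -140.75.
L_4 = -125.75.
T_4 − L_4 = -15.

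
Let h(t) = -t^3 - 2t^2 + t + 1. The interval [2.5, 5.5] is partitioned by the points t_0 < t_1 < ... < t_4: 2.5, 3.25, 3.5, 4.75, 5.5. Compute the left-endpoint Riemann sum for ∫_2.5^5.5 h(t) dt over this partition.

-219.7734375

Subinterval widths: 0.75, 0.25, 1.25, 0.75.
Left endpoints: 2.5, 3.25, 3.5, 4.75.
h(2.5) = -24.625, h(3.25) = -51.203125, h(3.5) = -62.875, h(4.75) = -146.546875.
Sum = Σ Δt_i · h(t_i).
Sum = -219.7734375.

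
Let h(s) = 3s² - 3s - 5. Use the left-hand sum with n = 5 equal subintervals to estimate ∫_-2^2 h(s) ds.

2.08

Δs = (2 − (-2))/5 = 0.8.
Left endpoints: -2, -1.2, -0.4, 0.4, 1.2.
h(-2) = 13, h(-1.2) = 2.92, h(-0.4) = -3.32, h(0.4) = -5.72, h(1.2) = -4.28.
Sum = Δs · [h(-2) + h(-1.2) + h(-0.4) + h(0.4) + h(1.2)].
Sum = 2.08.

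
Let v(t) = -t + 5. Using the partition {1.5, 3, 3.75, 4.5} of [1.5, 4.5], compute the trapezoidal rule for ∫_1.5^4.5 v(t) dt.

Subinterval widths: 1.5, 0.75, 0.75.
v(1.5) = 3.5, v(3) = 2, v(3.75) = 1.25, v(4.5) = 0.5.
On each subinterval the trapezoid contributes (Δt_i/2)·[v(t_{i-1}) + v(t_i)].
Sum = 6.

6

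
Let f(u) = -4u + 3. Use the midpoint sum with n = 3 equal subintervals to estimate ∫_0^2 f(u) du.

Δu = (2 − 0)/3 = 2/3.
Midpoints: 1/3, 1, 5/3.
f(1/3) = 5/3, f(1) = -1, f(5/3) = -11/3.
Sum = Δu · [f(1/3) + f(1) + f(5/3)].
Sum = -2.

-2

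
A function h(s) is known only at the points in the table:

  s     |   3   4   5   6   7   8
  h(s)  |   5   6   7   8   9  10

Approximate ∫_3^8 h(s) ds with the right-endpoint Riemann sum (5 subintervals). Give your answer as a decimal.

Δs = 1.
Sum = 1·[6 + 7 + 8 + 9 + 10] = 40.

40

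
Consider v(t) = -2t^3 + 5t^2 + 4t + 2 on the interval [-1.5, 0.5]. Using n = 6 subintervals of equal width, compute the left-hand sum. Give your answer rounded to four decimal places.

10.1296

Δt = (0.5 − (-1.5))/6 = 1/3.
Left endpoints: -1.5, -7/6, -5/6, -0.5, -1/6, 1/6.
v(-1.5) = 14, v(-7/6) = 395/54, v(-5/6) = 89/27, v(-0.5) = 1.5, v(-1/6) = 40/27, v(1/6) = 151/54.
Sum = Δt · [v(-1.5) + v(-7/6) + v(-5/6) + ...].
Sum ≈ 10.1296.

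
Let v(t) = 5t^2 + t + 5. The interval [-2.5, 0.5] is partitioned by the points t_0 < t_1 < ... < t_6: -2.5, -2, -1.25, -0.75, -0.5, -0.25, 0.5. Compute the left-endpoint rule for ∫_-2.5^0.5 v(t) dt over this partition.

Subinterval widths: 0.5, 0.75, 0.5, 0.25, 0.25, 0.75.
Left endpoints: -2.5, -2, -1.25, -0.75, -0.5, -0.25.
v(-2.5) = 33.75, v(-2) = 23, v(-1.25) = 11.5625, v(-0.75) = 7.0625, v(-0.5) = 5.75, v(-0.25) = 5.0625.
Sum = Σ Δt_i · v(t_i).
Sum = 46.90625.

46.90625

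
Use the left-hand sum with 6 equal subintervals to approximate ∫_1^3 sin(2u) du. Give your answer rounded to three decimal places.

-0.464

Δu = (3 − 1)/6 = 1/3.
Left endpoints: 1, 4/3, 5/3, 2, 7/3, 8/3.
f(1) ≈ 0.909, f(4/3) ≈ 0.457, f(5/3) ≈ -0.191, f(2) ≈ -0.757, f(7/3) ≈ -0.999, f(8/3) ≈ -0.813.
Sum = Δu · [f(1) + f(4/3) + f(5/3) + ...].
Sum ≈ -0.464.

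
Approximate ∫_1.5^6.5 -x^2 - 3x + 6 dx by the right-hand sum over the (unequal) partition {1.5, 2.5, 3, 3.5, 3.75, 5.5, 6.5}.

-154.015625

Subinterval widths: 1, 0.5, 0.5, 0.25, 1.75, 1.
Right endpoints: 2.5, 3, 3.5, 3.75, 5.5, 6.5.
f(2.5) = -7.75, f(3) = -12, f(3.5) = -16.75, f(3.75) = -19.3125, f(5.5) = -40.75, f(6.5) = -55.75.
Sum = Σ Δx_i · f(x_i).
Sum = -154.015625.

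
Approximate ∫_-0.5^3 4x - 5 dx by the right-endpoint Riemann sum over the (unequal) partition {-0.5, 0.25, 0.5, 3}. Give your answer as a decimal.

Subinterval widths: 0.75, 0.25, 2.5.
Right endpoints: 0.25, 0.5, 3.
f(0.25) = -4, f(0.5) = -3, f(3) = 7.
Sum = Σ Δx_i · f(x_i).
Sum = 13.75.

13.75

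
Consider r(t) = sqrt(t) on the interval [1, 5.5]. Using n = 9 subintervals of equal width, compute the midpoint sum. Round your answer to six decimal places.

7.935390

Δt = (5.5 − 1)/9 = 0.5.
Midpoints: 1.25, 1.75, 2.25, 2.75, 3.25, 3.75, 4.25, 4.75, 5.25.
r(1.25) ≈ 1.118034, r(1.75) ≈ 1.322876, r(2.25) ≈ 1.500000, r(2.75) ≈ 1.658312, r(3.25) ≈ 1.802776, r(3.75) ≈ 1.936492, r(4.25) ≈ 2.061553, r(4.75) ≈ 2.179449, r(5.25) ≈ 2.291288.
Sum = Δt · [r(1.25) + r(1.75) + r(2.25) + ...].
Sum ≈ 7.935390.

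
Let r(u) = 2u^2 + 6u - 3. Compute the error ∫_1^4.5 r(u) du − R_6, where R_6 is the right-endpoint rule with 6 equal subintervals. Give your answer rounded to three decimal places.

-17.751

Exact integral: ∫_1^4.5 r(u) du ≈ 107.33333.
R_6 ≈ 125.08449.
Error ≈ 107.33333 − 125.08449 ≈ -17.751.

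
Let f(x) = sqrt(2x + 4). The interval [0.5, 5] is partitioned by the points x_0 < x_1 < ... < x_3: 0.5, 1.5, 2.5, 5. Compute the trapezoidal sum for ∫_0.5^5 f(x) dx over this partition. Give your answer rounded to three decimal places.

Subinterval widths: 1, 1, 2.5.
f(0.5) ≈ 2.236, f(1.5) ≈ 2.646, f(2.5) ≈ 3.000, f(5) ≈ 3.742.
On each subinterval the trapezoid contributes (Δx_i/2)·[f(x_{i-1}) + f(x_i)].
Sum ≈ 13.691.

13.691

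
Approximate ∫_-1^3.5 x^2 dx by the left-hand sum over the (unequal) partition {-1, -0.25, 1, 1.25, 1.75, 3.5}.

Subinterval widths: 0.75, 1.25, 0.25, 0.5, 1.75.
Left endpoints: -1, -0.25, 1, 1.25, 1.75.
f(-1) = 1, f(-0.25) = 0.0625, f(1) = 1, f(1.25) = 1.5625, f(1.75) = 3.0625.
Sum = Σ Δx_i · f(x_i).
Sum = 7.21875.

7.21875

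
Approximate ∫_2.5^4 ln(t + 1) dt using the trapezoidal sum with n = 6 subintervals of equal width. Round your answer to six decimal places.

Δt = (4 − 2.5)/6 = 0.25.
f(2.5) ≈ 1.252763, f(2.75) ≈ 1.321756, f(3) ≈ 1.386294, f(3.25) ≈ 1.446919, f(3.5) ≈ 1.504077, f(3.75) ≈ 1.558145, f(4) ≈ 1.609438.
T_6 = (Δt/2)·[f(t_0) + 2f(t_1) + ... + 2f(t_{5}) + f(t_6)].
Sum ≈ 2.162073.

2.162073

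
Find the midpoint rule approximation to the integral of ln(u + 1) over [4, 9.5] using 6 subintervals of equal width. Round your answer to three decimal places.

Δu = (9.5 − 4)/6 = 11/12.
Midpoints: 107/24, 5.375, 151/24, 173/24, 8.125, 217/24.
f(107/24) ≈ 1.697, f(5.375) ≈ 1.852, f(151/24) ≈ 1.987, f(173/24) ≈ 2.105, f(8.125) ≈ 2.211, f(217/24) ≈ 2.307.
Sum = Δu · [f(107/24) + f(5.375) + f(151/24) + ...].
Sum ≈ 11.146.

11.146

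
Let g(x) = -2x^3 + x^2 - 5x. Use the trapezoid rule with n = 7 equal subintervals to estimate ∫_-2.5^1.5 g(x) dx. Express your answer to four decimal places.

34.2041

Δx = (1.5 − (-2.5))/7 = 4/7.
g(-2.5) = 50, g(-27/14) = 9504/343, g(-19/14) = 4674/343, g(-11/14) = 1892/343, g(-3/14) = 390/343, g(5/14) = -600/343, g(13/14) = -1846/343, g(1.5) = -12.
T_7 = (Δx/2)·[g(x_0) + 2g(x_1) + ... + 2g(x_{6}) + g(x_7)].
Sum ≈ 34.2041.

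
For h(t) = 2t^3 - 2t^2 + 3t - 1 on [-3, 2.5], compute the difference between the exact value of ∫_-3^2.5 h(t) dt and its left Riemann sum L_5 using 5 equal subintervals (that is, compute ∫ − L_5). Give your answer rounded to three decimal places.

62.870

Exact integral: ∫_-3^2.5 h(t) dt ≈ -59.01042.
L_5 = -121.88.
Error ≈ -59.01042 − (-121.88) ≈ 62.870.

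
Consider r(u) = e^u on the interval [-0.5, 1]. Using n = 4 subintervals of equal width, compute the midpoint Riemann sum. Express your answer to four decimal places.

2.0994

Δu = (1 − (-0.5))/4 = 0.375.
Midpoints: -0.3125, 0.0625, 0.4375, 0.8125.
r(-0.3125) ≈ 0.7316, r(0.0625) ≈ 1.0645, r(0.4375) ≈ 1.5488, r(0.8125) ≈ 2.2535.
Sum = Δu · [r(-0.3125) + r(0.0625) + r(0.4375) + r(0.8125)].
Sum ≈ 2.0994.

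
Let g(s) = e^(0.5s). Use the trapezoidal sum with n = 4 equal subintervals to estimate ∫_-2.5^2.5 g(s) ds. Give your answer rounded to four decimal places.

6.6149

Δs = (2.5 − (-2.5))/4 = 1.25.
g(-2.5) ≈ 0.2865, g(-1.25) ≈ 0.5353, g(0) ≈ 1.0000, g(1.25) ≈ 1.8682, g(2.5) ≈ 3.4903.
T_4 = (Δs/2)·[g(s_0) + 2g(s_1) + 2g(s_2) + 2g(s_3) + g(s_4)].
Sum ≈ 6.6149.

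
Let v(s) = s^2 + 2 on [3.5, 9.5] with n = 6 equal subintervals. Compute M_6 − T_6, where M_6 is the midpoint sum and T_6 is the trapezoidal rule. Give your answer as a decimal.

M_6 = 283.
T_6 = 284.5.
M_6 − T_6 = -1.5.

-1.5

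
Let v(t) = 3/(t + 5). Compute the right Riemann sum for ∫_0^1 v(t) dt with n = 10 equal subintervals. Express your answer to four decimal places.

Δt = (1 − 0)/10 = 0.1.
Right endpoints: 0.1, 0.2, 0.3, 0.4, 0.5, 0.6, 0.7, 0.8, 0.9, 1.
v(0.1) = 10/17, v(0.2) = 15/26, v(0.3) = 30/53, v(0.4) = 5/9, v(0.5) = 6/11, v(0.6) = 15/28, v(0.7) = 10/19, v(0.8) = 15/29, v(0.9) = 30/59, v(1) = 0.5.
Sum = Δt · [v(0.1) + v(0.2) + v(0.3) + ...].
Sum ≈ 0.5420.

0.5420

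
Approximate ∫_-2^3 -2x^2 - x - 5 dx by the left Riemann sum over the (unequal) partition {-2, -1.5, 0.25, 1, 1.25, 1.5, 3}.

-44.375

Subinterval widths: 0.5, 1.75, 0.75, 0.25, 0.25, 1.5.
Left endpoints: -2, -1.5, 0.25, 1, 1.25, 1.5.
f(-2) = -11, f(-1.5) = -8, f(0.25) = -5.375, f(1) = -8, f(1.25) = -9.375, f(1.5) = -11.
Sum = Σ Δx_i · f(x_i).
Sum = -44.375.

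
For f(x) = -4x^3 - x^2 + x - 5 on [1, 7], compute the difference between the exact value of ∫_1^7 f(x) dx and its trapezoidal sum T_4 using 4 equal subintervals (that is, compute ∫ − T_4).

Exact integral: ∫_1^7 f(x) dx = -2520.
T_4 = -2630.25.
Error = -2520 − (-2630.25) = 110.25.

110.25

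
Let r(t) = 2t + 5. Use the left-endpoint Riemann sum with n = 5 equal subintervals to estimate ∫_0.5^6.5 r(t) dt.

64.8

Δt = (6.5 − 0.5)/5 = 1.2.
Left endpoints: 0.5, 1.7, 2.9, 4.1, 5.3.
r(0.5) = 6, r(1.7) = 8.4, r(2.9) = 10.8, r(4.1) = 13.2, r(5.3) = 15.6.
Sum = Δt · [r(0.5) + r(1.7) + r(2.9) + r(4.1) + r(5.3)].
Sum = 64.8.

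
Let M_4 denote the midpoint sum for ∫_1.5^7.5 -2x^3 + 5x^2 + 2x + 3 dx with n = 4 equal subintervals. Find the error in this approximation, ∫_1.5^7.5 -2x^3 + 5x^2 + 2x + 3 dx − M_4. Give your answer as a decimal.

-24.75

Exact integral: ∫_1.5^7.5 f(x) dx = -810.
M_4 = -785.25.
Error = -810 − (-785.25) = -24.75.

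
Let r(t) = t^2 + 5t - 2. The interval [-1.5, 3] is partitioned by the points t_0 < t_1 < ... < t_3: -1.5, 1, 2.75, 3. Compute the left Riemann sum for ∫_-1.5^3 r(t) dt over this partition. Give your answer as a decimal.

-6.296875

Subinterval widths: 2.5, 1.75, 0.25.
Left endpoints: -1.5, 1, 2.75.
r(-1.5) = -7.25, r(1) = 4, r(2.75) = 19.3125.
Sum = Σ Δt_i · r(t_i).
Sum = -6.296875.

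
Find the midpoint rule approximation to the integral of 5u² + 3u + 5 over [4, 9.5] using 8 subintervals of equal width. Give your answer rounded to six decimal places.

1460.083496

Δu = (9.5 − 4)/8 = 0.6875.
Midpoints: 4.34375, 5.03125, 5.71875, 6.40625, 7.09375, 7.78125, 8.46875, 9.15625.
f(4.34375) = 115069/1024, f(5.03125) = 150181/1024, f(5.71875) = 190133/1024, f(6.40625) = 234925/1024, f(7.09375) = 284557/1024, f(7.78125) = 339029/1024, f(8.46875) = 398341/1024, f(9.15625) = 462493/1024.
Sum = Δu · [f(4.34375) + f(5.03125) + f(5.71875) + ...].
Sum ≈ 1460.083496.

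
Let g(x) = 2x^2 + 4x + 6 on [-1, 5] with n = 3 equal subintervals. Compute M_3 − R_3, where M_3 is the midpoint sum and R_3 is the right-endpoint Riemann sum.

-84

M_3 = 164.
R_3 = 248.
M_3 − R_3 = -84.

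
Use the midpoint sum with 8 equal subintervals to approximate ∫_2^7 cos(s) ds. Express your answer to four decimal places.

-0.2565

Δs = (7 − 2)/8 = 0.625.
Midpoints: 2.3125, 2.9375, 3.5625, 4.1875, 4.8125, 5.4375, 6.0625, 6.6875.
f(2.3125) ≈ -0.6755, f(2.9375) ≈ -0.9792, f(3.5625) ≈ -0.9127, f(4.1875) ≈ -0.5011, f(4.8125) ≈ 0.0999, f(5.4375) ≈ 0.6632, f(6.0625) ≈ 0.9757, f(6.6875) ≈ 0.9194.
Sum = Δs · [f(2.3125) + f(2.9375) + f(3.5625) + ...].
Sum ≈ -0.2565.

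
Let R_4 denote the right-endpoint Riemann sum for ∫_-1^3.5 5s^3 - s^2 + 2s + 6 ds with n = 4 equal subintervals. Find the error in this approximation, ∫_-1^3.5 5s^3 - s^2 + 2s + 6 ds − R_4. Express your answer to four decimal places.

-138.9814

Exact integral: ∫_-1^3.5 f(s) ds = 209.953125.
R_4 ≈ 348.934570.
Error ≈ 209.953125 − 348.934570 ≈ -138.9814.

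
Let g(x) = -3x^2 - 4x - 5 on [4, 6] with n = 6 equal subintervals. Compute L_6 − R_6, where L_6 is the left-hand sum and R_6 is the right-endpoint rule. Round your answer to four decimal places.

L_6 ≈ -190.777778.
R_6 ≈ -213.444444.
L_6 − R_6 ≈ 22.6667.

22.6667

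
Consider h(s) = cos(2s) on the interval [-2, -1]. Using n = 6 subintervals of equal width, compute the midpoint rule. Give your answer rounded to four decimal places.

Δs = (-1 − (-2))/6 = 1/6.
Midpoints: -23/12, -1.75, -19/12, -17/12, -1.25, -13/12.
h(-23/12) ≈ -0.7701, h(-1.75) ≈ -0.9365, h(-19/12) ≈ -0.9997, h(-17/12) ≈ -0.9529, h(-1.25) ≈ -0.8011, h(-13/12) ≈ -0.5612.
Sum = Δs · [h(-23/12) + h(-1.75) + h(-19/12) + ...].
Sum ≈ -0.8369.

-0.8369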